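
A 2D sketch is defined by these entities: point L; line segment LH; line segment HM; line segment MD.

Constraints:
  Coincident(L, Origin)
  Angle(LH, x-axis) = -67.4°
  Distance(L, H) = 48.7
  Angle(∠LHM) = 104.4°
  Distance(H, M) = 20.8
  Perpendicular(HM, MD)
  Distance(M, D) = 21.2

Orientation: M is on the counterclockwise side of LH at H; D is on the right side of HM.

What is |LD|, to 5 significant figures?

75.879

∠LHM = 104.4°, so HM runs at -67.4° + (180° − 104.4°) = 8.2000° from the x-axis; with |HM| = 20.8, M = H + 20.8·(cos 8.2000°, sin 8.2000°) = (39.303, -41.994). HM ⟂ MD; with |MD| = 21.2 on the right of HM, D = M + 21.2·(0.14263, -0.98978) = (42.326, -62.977). Then |LD| = |D − L| = 75.879.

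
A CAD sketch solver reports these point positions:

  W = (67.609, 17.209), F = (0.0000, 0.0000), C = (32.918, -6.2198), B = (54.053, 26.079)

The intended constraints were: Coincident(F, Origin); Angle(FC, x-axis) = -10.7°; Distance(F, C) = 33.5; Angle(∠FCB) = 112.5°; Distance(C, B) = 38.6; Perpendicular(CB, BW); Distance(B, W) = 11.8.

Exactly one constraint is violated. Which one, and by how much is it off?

Distance(B, W) = 11.8 — off by 4.40.

F = (0.00, 0.00) ✓; FC at -10.70° ✓; |FC| = 33.50 ✓; ∠FCB = 112.5° ✓; |CB| = 38.60 ✓; ∠(CB, BW) = 90.00° ✓; |BW| = 16.20 ✗.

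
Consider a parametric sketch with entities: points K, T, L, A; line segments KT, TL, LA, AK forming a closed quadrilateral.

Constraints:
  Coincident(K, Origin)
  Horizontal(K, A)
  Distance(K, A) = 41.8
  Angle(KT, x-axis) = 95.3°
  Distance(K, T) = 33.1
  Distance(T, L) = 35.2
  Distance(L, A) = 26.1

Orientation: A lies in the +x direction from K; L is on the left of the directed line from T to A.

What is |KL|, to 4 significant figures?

38.96

Checks: |TL| = 35.20 ✓; |LA| = 26.10 ✓.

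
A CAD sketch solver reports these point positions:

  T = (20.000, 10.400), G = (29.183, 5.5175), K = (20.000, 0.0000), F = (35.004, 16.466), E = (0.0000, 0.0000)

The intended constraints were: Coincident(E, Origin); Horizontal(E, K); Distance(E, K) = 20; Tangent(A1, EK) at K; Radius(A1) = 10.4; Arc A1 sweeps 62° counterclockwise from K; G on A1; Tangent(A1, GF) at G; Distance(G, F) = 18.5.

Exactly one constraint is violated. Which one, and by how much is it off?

Distance(G, F) = 18.5 — off by 6.10.

E = (0.00, 0.00) ✓; E.y = 0.00, K.y = 0.00 ✓; |EK| = 20.00 ✓; ∠(TK, KE) = 90.00° ✓; |TK| = 10.40 ✓; bearing(T→G) − bearing(T→K) = 62.00° ✓; |TG| = 10.40 ✓; ∠(TG, GF) = 90.00° ✓; |GF| = 12.40 ✗.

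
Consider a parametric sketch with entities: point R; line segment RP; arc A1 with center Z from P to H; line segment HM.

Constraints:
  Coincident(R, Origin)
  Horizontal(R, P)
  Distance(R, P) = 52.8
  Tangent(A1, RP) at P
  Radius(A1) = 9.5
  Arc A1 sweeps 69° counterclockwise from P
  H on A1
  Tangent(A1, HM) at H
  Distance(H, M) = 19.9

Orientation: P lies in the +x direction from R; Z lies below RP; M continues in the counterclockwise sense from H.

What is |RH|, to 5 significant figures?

44.352

Since A1 is tangent to RP there, ZP ⟂ RP, so Z = P + (0, -9.5) = (52.800, -9.5000). On A1, P sits at bearing 90° from Z; a 69° counterclockwise sweep puts H at bearing 159°, so H = Z + 9.5·(cos 159°, sin 159°) = (43.931, -6.0955). Then |RH| = |H − R| = 44.352.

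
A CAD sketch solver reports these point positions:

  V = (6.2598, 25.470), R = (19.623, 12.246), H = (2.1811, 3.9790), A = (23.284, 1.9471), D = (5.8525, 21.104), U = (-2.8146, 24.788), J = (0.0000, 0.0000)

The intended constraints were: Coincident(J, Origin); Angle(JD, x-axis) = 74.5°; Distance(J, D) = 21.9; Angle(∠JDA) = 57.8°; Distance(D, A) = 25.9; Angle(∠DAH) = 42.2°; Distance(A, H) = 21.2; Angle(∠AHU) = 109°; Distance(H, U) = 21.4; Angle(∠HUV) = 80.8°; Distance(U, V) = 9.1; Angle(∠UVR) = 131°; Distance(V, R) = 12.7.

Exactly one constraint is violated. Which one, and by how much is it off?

Distance(V, R) = 12.7 — off by 6.10.

J = (0.00, 0.00) ✓; JD at 74.50° ✓; |JD| = 21.90 ✓; ∠JDA = 57.80° ✓; |DA| = 25.90 ✓; ∠DAH = 42.20° ✓; |AH| = 21.20 ✓; ∠AHU = 109.0° ✓; |HU| = 21.40 ✓; ∠HUV = 80.80° ✓; |UV| = 9.100 ✓; ∠UVR = 131.0° ✓; |VR| = 18.80 ✗.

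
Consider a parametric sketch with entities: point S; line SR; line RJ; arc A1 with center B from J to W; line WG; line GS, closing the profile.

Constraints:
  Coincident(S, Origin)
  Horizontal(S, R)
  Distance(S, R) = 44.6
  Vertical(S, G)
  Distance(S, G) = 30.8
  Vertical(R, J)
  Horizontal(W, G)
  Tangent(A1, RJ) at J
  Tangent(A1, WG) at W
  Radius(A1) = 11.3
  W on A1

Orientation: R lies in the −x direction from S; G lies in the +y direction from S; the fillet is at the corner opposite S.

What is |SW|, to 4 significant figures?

45.36

The virtual corner opposite S is at (-44.60, 30.80). Since A1 is tangent to RJ there, BJ ⟂ RJ and A1 meets WG tangentially, so BW is at right angles to WG, with radius 11.3, so the center B sits 11.3 in from both sides at B = (-33.30, 19.50). That places the tangent points at J = (-44.60, 19.50) on RJ and W = (-33.30, 30.80) on WG. Then |SW| = |W − S| = 45.36.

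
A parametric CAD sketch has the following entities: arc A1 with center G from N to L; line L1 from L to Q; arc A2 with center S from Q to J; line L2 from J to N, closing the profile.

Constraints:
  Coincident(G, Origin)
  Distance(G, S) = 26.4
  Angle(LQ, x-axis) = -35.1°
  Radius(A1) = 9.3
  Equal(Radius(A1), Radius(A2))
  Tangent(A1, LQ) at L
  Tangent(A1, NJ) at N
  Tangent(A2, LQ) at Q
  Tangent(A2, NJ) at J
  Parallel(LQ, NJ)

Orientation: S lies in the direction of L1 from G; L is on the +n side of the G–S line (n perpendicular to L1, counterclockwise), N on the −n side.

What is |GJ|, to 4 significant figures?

27.99

Tangency of A1 to both parallel lines with radius 9.3 puts L and N at G ± 9.3·n: L = (5.348, 7.609), N = (-5.348, -7.609). Equal radii place Q and J the same way about S: Q = S + 9.3·n = (26.95, -7.571), J = S − 9.3·n = (16.25, -22.79). Then |GJ| = |J − G| = 27.99.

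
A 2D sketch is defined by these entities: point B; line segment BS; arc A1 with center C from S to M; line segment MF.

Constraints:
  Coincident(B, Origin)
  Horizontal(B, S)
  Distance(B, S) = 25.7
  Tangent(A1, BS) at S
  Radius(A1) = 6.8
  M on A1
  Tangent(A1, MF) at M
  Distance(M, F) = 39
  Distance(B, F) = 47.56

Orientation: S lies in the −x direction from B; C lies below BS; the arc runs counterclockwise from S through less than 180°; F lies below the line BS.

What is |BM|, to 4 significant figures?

33.30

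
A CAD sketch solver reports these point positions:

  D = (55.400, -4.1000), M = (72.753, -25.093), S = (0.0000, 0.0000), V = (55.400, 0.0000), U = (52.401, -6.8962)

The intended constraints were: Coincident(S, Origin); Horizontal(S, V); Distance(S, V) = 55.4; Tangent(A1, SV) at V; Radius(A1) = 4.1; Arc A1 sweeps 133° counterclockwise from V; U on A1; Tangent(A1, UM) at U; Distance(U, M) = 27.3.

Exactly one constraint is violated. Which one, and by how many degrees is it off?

Tangent(A1, UM) at U — off by 5.20°.

S = (0.00, 0.00) ✓; S.y = 0.00, V.y = 0.00 ✓; |SV| = 55.40 ✓; ∠(DV, VS) = 90.00° ✓; |DV| = 4.100 ✓; bearing(D→U) − bearing(D→V) = 133.0° ✓; |DU| = 4.100 ✓; ∠(DU, UM) = 84.80° ✗; |UM| = 27.30 ✓.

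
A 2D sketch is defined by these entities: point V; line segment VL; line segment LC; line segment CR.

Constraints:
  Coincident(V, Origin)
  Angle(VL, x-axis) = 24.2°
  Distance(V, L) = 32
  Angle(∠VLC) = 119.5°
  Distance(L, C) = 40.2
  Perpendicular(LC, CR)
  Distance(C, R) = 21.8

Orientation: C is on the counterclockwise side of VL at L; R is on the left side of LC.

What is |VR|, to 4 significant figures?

56.28

∠VLC = 119.5°, so LC runs at 24.2° + (180° − 119.5°) = 84.70° from the x-axis; with |LC| = 40.2, C = L + 40.2·(cos 84.70°, sin 84.70°) = (32.90, 53.15). LC ⟂ CR; with |CR| = 21.8 on the left of LC, R = C + 21.8·(-0.9957, 0.09237) = (11.19, 55.16). Then |VR| = |R − V| = 56.28.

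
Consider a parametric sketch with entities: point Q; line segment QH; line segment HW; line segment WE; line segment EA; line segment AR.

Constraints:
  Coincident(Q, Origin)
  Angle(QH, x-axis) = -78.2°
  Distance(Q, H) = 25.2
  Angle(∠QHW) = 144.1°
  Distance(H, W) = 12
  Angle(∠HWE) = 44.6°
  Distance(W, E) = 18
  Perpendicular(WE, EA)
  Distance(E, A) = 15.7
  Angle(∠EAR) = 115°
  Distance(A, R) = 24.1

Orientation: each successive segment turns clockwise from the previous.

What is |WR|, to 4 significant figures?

26.17

Q is at the origin; QH runs at -78.2° with length 25.2, so H = (5.153, -24.67). ∠QHW = 144.1° gives HW at -114.1° from the x-axis; with |HW| = 12.0, W = (0.2533, -35.62). ∠HWE = 44.6° gives WE at 110.5° from the x-axis; with |WE| = 18.0, E = (-6.050, -18.76). WE ⟂ EA, so EA runs at 20.50°; with |EA| = 15.7, A = (8.655, -13.26). ∠EAR = 115.0° gives AR at -44.50° from the x-axis; with |AR| = 24.1, R = (25.84, -30.16). Then |WR| = |R − W| = 26.17.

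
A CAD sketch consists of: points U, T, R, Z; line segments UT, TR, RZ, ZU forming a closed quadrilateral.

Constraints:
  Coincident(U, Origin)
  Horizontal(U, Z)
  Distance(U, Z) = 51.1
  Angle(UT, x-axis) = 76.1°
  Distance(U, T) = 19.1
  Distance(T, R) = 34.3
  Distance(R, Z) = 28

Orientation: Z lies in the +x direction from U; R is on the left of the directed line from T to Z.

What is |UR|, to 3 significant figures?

45.7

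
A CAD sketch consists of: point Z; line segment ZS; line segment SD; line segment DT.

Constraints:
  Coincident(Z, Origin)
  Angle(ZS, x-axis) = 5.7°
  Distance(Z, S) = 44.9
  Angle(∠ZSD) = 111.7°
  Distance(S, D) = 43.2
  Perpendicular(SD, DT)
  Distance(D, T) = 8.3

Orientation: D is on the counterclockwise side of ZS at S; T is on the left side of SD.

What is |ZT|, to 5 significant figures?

68.505

∠ZSD = 111.7°, so SD runs at 5.7° + (180° − 111.7°) = 74.000° from the x-axis; with |SD| = 43.2, D = S + 43.2·(cos 74.000°, sin 74.000°) = (56.586, 45.986). The perpendicularity gives DT at right angles to SD; with |DT| = 8.3 on the left of SD, T = D + 8.3·(-0.96126, 0.27564) = (48.607, 48.274). Then |ZT| = |T − Z| = 68.505.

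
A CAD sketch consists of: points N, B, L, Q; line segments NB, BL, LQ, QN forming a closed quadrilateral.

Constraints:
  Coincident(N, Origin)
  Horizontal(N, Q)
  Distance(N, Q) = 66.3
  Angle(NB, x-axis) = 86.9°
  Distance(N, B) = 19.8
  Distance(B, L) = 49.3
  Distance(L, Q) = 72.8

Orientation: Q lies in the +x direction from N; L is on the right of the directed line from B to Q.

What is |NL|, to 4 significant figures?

29.51

Checks: |BL| = 49.30 ✓; |LQ| = 72.80 ✓.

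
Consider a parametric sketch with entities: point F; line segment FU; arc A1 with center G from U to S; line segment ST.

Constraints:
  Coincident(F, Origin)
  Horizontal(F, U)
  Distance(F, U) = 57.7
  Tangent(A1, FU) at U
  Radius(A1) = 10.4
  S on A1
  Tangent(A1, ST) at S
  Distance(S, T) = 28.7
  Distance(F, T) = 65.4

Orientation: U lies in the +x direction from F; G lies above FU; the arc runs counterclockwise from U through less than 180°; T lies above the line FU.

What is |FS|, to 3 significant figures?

68.4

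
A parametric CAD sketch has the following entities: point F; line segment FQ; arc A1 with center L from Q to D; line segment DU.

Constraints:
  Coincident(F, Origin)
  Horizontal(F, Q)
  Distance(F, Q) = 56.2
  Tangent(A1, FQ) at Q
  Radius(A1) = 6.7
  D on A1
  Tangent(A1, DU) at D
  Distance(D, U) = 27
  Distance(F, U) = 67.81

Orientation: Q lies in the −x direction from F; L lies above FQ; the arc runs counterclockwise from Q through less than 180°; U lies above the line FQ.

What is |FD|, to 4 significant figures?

50.62

Checks: |FQ| = 56.20 ✓; |LD| = 6.700 ✓; ∠(LD, DU) = 90.00° ✓; |DU| = 27.00 ✓; |FU| = 67.81 ✓.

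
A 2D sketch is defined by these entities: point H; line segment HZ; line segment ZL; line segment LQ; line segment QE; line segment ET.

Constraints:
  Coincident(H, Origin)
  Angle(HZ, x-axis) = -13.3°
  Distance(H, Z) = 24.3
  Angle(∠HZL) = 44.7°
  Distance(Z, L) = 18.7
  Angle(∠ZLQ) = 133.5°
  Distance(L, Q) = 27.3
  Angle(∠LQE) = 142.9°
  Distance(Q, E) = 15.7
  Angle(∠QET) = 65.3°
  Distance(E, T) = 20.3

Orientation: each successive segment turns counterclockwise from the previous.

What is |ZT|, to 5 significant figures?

35.236

H is at the origin; HZ runs at -13.3° with length 24.3, so Z = (23.648, -5.5902). ∠HZL = 44.7° gives ZL at 122.00° from the x-axis; with |ZL| = 18.7, L = (13.739, 10.268). ∠ZLQ = 133.5° gives LQ at 168.50° from the x-axis; with |LQ| = 27.3, Q = (-13.013, 15.711). ∠LQE = 142.9° gives QE at -154.40° from the x-axis; with |QE| = 15.7, E = (-27.172, 8.9273). ∠QET = 65.3° gives ET at -39.700° from the x-axis; with |ET| = 20.3, T = (-11.553, -4.0397). Then |ZT| = |T − Z| = 35.236.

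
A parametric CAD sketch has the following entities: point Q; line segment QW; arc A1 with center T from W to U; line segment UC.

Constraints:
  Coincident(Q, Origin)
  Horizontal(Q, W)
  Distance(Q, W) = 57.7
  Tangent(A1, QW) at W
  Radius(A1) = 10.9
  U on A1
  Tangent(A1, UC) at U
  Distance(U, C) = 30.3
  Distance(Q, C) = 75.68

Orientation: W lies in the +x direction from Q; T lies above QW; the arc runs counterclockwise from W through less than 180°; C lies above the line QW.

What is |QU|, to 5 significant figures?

69.620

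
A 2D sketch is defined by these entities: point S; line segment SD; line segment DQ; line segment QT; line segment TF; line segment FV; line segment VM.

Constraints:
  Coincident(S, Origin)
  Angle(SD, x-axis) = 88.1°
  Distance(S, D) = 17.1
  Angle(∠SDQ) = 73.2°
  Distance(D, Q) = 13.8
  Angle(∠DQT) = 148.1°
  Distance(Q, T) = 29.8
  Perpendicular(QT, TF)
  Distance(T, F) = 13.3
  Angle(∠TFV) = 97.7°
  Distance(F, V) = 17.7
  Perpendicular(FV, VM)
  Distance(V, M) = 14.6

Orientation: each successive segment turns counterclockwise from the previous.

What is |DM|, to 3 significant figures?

22.8

∠TFV = 97.7° gives FV at 39.1° from the x-axis; with |FV| = 17.7, V = (-9.74, -6.12). The perpendicularity gives VM at right angles to FV, so VM runs at 129°; with |VM| = 14.6, M = (-18.9, 5.21). Then |DM| = |M − D| = 22.8.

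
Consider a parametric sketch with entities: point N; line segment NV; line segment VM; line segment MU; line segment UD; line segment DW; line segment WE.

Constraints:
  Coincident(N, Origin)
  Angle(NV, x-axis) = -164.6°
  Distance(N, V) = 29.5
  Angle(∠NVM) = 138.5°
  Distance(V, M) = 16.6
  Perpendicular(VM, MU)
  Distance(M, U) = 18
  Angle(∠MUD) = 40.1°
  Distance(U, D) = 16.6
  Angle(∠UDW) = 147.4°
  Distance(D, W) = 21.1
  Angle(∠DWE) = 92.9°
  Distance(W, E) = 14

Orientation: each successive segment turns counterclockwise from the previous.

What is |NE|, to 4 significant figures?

54.25

N is at the origin; NV runs at -164.6° with length 29.5, so V = (-28.44, -7.834). ∠NVM = 138.5° gives VM at -123.1° from the x-axis; with |VM| = 16.6, M = (-37.51, -21.74). VM is perpendicular to MU, so MU runs at -33.10°; with |MU| = 18.0, U = (-22.43, -31.57). ∠MUD = 40.1° gives UD at 106.8° from the x-axis; with |UD| = 16.6, D = (-27.23, -15.68). ∠UDW = 147.4° gives DW at 139.4° from the x-axis; with |DW| = 21.1, W = (-43.25, -1.947). ∠DWE = 92.9° gives WE at -133.5° from the x-axis; with |WE| = 14.0, E = (-52.88, -12.10). Then |NE| = |E − N| = 54.25.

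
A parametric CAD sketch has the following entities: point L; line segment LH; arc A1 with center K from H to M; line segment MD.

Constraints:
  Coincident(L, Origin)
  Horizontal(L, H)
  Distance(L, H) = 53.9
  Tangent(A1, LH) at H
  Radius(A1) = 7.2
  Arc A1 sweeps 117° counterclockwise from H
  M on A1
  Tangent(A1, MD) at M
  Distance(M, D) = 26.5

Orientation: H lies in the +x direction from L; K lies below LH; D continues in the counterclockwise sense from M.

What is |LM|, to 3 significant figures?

48.6

L is at the origin; L and H share the same y with |LH| = 53.9 and H on the +x side, so H = (53.9, 0.00). Tangency of A1 to LH means the radius KH is perpendicular to LH, so K = H + (0, -7.2) = (53.9, -7.20). On A1, H sits at bearing 90° from K; a 117° counterclockwise sweep puts M at bearing 207°, so M = K + 7.2·(cos 207°, sin 207°) = (47.5, -10.5). Then |LM| = |M − L| = 48.6.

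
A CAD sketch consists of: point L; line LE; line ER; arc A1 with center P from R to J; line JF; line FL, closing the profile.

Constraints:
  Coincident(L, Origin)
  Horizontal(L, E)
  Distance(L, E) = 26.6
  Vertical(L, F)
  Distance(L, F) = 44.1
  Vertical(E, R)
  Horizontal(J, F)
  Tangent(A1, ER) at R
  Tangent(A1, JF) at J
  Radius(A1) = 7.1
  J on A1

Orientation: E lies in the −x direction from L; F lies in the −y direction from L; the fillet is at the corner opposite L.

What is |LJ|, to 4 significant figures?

48.22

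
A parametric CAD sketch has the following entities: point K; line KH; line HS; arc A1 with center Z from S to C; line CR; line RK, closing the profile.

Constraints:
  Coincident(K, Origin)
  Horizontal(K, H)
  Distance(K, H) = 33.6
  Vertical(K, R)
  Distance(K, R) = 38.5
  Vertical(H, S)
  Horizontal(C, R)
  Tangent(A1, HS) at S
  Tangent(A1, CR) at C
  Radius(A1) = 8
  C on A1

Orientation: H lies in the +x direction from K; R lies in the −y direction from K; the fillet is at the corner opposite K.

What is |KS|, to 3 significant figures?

45.4

K is at the origin; K and H share the same y with |KH| = 33.6 and H on the +x side, so H = (33.6, 0.00). KR is vertical with |KR| = 38.5 and R on the −y side, so R = (0.00, -38.5). The virtual corner opposite K is at (33.6, -38.5). Tangency of A1 to HS means the radius ZS is perpendicular to HS and the tangent condition forces ZC to be normal to CR, with radius 8.0, so the center Z sits 8.0 in from both sides at Z = (25.6, -30.5). That places the tangent points at S = (33.6, -30.5) on HS and C = (25.6, -38.5) on CR. Then |KS| = |S − K| = 45.4.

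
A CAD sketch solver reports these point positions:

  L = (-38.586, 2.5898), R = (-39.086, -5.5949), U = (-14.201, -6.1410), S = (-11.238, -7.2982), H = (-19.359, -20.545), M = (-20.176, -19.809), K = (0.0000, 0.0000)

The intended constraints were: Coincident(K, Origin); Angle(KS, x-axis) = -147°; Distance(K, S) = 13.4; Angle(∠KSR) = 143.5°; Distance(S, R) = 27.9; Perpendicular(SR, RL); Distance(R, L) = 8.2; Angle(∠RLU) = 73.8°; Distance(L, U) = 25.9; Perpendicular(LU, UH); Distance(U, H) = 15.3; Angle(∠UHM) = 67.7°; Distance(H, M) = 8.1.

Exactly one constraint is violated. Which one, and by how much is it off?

Distance(H, M) = 8.1 — off by 7.00.

K = (0.00, 0.00) ✓; KS at -147.0° ✓; |KS| = 13.40 ✓; ∠KSR = 143.5° ✓; |SR| = 27.90 ✓; ∠(SR, RL) = 90.00° ✓; |RL| = 8.200 ✓; ∠RLU = 73.80° ✓; |LU| = 25.90 ✓; ∠(LU, UH) = 90.00° ✓; |UH| = 15.30 ✓; ∠UHM = 67.69° ✓; |HM| = 1.100 ✗.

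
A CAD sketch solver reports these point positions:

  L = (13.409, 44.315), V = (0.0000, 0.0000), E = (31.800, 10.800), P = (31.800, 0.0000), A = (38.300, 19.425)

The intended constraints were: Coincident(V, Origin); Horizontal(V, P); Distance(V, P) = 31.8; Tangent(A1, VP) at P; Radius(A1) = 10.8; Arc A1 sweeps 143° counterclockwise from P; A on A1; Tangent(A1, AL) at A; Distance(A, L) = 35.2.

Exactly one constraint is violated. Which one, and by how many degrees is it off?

Tangent(A1, AL) at A — off by 8.00°.

V = (0.00, 0.00) ✓; V.y = 0.00, P.y = 0.00 ✓; |VP| = 31.80 ✓; ∠(EP, PV) = 90.00° ✓; |EP| = 10.80 ✓; bearing(E→A) − bearing(E→P) = 143.0° ✓; |EA| = 10.80 ✓; ∠(EA, AL) = 98.00° ✗; |AL| = 35.20 ✓.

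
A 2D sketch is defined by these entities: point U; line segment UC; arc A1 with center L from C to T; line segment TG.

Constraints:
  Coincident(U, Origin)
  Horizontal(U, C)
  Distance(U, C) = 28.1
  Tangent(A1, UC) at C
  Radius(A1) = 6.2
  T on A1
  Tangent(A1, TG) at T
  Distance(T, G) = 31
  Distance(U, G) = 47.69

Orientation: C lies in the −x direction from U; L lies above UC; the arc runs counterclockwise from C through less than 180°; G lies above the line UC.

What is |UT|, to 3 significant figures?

23.3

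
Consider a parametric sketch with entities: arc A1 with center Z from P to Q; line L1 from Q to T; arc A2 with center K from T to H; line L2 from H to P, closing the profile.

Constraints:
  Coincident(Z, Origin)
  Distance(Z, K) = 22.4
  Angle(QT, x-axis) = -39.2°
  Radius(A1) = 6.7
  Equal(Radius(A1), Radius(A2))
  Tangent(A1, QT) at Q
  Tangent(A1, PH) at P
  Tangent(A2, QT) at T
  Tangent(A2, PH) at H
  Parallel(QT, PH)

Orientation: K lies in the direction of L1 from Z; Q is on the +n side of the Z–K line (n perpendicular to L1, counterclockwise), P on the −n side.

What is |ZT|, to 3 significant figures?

23.4

Tangency of A1 to both parallel lines with radius 6.7 puts Q and P at Z ± 6.7·n: Q = (4.23, 5.19), P = (-4.23, -5.19). Equal radii place T and H the same way about K: T = K + 6.7·n = (21.6, -8.97), H = K − 6.7·n = (13.1, -19.3). Then |ZT| = |T − Z| = 23.4.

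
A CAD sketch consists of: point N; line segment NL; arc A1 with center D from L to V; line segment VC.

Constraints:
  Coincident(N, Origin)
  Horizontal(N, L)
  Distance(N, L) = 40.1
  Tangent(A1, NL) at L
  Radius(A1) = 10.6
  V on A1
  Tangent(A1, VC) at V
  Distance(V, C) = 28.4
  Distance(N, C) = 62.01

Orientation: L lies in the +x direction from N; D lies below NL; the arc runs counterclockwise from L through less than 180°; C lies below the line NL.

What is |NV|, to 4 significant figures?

35.46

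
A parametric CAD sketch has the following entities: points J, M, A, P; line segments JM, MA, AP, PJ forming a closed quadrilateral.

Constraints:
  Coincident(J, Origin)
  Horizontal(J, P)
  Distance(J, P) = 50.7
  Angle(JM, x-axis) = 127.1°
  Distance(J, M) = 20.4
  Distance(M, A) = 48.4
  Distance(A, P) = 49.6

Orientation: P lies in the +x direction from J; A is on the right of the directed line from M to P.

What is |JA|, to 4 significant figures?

28.61

Checks: JM at 127.1° ✓; |MA| = 48.40 ✓; |AP| = 49.60 ✓.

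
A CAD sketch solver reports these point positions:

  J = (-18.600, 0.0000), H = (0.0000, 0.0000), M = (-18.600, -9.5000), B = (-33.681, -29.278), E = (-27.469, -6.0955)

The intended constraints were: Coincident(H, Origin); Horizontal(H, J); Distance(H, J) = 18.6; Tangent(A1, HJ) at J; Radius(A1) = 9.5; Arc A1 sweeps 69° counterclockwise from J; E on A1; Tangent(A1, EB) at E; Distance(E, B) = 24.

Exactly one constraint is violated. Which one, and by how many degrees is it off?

Tangent(A1, EB) at E — off by 6.00°.

H = (0.00, 0.00) ✓; H.y = 0.00, J.y = 0.00 ✓; |HJ| = 18.60 ✓; ∠(MJ, JH) = 90.00° ✓; |MJ| = 9.500 ✓; bearing(M→E) − bearing(M→J) = 69.00° ✓; |ME| = 9.500 ✓; ∠(ME, EB) = 84.00° ✗; |EB| = 24.00 ✓.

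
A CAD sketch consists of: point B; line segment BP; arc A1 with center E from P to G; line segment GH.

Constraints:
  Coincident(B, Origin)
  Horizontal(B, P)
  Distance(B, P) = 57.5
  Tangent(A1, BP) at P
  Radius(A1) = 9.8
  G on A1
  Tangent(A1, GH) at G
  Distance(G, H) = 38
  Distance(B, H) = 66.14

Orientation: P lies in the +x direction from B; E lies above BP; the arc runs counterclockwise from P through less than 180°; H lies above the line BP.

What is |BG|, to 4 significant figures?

67.54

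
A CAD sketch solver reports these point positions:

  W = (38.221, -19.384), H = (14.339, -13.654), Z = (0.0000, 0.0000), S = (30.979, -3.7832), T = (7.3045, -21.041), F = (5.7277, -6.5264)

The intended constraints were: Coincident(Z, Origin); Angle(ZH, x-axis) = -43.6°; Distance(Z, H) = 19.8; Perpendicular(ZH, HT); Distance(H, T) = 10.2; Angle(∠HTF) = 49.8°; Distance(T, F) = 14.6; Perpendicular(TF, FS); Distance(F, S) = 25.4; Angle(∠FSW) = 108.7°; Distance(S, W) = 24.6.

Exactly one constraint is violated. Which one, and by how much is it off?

Distance(S, W) = 24.6 — off by 7.40.

Z = (0.00, 0.00) ✓; ZH at -43.60° ✓; |ZH| = 19.80 ✓; ∠(ZH, HT) = 90.00° ✓; |HT| = 10.20 ✓; ∠HTF = 49.80° ✓; |TF| = 14.60 ✓; ∠(TF, FS) = 90.00° ✓; |FS| = 25.40 ✓; ∠FSW = 108.7° ✓; |SW| = 17.20 ✗.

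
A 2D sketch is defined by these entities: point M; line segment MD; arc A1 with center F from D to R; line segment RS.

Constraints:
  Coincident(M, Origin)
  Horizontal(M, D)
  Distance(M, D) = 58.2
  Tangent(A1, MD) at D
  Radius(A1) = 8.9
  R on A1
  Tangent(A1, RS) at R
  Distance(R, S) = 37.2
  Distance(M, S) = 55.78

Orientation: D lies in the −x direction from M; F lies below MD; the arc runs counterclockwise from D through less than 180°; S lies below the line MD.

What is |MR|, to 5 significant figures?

66.180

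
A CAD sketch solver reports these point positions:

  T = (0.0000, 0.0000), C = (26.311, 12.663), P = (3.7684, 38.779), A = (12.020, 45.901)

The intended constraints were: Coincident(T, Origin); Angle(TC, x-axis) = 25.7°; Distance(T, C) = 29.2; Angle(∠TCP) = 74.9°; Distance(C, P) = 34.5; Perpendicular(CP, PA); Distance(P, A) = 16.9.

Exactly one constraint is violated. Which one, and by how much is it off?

Distance(P, A) = 16.9 — off by 6.00.

T = (0.00, 0.00) ✓; TC at 25.70° ✓; |TC| = 29.20 ✓; ∠TCP = 74.90° ✓; |CP| = 34.50 ✓; ∠(CP, PA) = 90.00° ✓; |PA| = 10.90 ✗.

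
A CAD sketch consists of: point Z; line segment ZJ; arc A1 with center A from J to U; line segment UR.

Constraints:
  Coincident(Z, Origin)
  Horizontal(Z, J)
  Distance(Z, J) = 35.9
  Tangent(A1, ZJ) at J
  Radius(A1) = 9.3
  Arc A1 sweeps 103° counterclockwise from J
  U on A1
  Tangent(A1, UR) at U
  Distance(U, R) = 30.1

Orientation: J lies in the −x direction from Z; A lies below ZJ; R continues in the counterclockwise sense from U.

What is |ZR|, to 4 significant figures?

55.83

Z is at the origin; ZJ is horizontal with |ZJ| = 35.9 and J on the −x side, so J = (-35.90, 0.000). Since A1 is tangent to ZJ there, AJ ⟂ ZJ, so A = J + (0, -9.3) = (-35.90, -9.300). On A1, J sits at bearing 90° from A; a 103° counterclockwise sweep puts U at bearing 193°, so U = A + 9.3·(cos 193°, sin 193°) = (-44.96, -11.39). Tangency of A1 to UR means the radius AU is perpendicular to UR, so UR runs along (−sin 193°, cos 193°); with |UR| = 30.1, R = (-38.19, -40.72). Then |ZR| = |R − Z| = 55.83.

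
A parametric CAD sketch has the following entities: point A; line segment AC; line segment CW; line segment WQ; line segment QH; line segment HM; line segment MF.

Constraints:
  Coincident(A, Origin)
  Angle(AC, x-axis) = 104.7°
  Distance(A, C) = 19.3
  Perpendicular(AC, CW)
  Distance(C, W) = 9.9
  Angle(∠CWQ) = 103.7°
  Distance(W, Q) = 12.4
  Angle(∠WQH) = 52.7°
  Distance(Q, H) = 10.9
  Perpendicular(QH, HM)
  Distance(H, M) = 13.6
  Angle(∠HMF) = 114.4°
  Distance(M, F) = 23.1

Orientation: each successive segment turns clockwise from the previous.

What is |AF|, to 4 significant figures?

39.76

A is at the origin; AC runs at 104.7° with length 19.3, so C = (-4.898, 18.67). AC ⟂ CW, so CW runs at 14.70°; with |CW| = 9.9, W = (4.678, 21.18). ∠CWQ = 103.7° gives WQ at -61.60° from the x-axis; with |WQ| = 12.4, Q = (10.58, 10.27). ∠WQH = 52.7° gives QH at 171.1° from the x-axis; with |QH| = 10.9, H = (-0.1926, 11.96). The perpendicularity gives HM at right angles to QH, so HM runs at 81.10°; with |HM| = 13.6, M = (1.911, 25.40). ∠HMF = 114.4° gives MF at 15.50° from the x-axis; with |MF| = 23.1, F = (24.17, 31.57). Then |AF| = |F − A| = 39.76.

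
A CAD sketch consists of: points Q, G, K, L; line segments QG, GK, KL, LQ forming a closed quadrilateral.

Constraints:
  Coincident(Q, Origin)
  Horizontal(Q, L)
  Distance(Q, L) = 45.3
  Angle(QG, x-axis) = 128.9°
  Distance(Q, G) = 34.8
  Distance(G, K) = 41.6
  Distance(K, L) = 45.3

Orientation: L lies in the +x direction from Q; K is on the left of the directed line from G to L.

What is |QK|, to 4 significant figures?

41.09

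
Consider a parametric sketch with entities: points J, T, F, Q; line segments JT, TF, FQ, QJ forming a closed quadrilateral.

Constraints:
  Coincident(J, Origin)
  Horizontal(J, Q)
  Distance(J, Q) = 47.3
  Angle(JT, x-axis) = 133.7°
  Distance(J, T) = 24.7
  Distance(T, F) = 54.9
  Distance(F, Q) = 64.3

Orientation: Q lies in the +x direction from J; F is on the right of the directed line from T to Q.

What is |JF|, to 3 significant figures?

36.4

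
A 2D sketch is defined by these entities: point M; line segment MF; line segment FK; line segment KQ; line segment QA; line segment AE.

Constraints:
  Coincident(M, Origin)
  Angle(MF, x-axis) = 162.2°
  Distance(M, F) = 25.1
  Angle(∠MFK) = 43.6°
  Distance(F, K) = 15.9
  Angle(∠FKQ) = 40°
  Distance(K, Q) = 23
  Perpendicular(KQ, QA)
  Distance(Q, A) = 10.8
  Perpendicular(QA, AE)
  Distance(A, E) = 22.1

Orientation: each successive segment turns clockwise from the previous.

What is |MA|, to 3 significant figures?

28.9

M is at the origin; MF runs at 162.2° with length 25.1, so F = (-23.9, 7.67). ∠MFK = 43.6° gives FK at 25.8° from the x-axis; with |FK| = 15.9, K = (-9.58, 14.6). ∠FKQ = 40.0° gives KQ at -114° from the x-axis; with |KQ| = 23.0, Q = (-19.0, -6.39). The perpendicularity gives QA at right angles to KQ, so QA runs at 156°; with |QA| = 10.8, A = (-28.9, -1.96). Then |MA| = |A − M| = 28.9.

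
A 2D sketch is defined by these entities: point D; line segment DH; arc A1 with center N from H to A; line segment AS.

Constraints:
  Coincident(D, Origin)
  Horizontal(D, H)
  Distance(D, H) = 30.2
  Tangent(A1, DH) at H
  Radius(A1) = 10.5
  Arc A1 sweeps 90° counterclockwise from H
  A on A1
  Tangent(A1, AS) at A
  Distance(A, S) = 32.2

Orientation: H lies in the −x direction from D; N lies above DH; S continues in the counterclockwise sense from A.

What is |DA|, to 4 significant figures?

22.32

D is at the origin; D and H share the same y with |DH| = 30.2 and H on the −x side, so H = (-30.20, 0.000). Tangency of A1 to DH means the radius NH is perpendicular to DH, so N = H + (0, 10.5) = (-30.20, 10.50). On A1, H sits at bearing -90° from N; a 90° counterclockwise sweep puts A at bearing 0°, so A = N + 10.5·(cos 0°, sin 0°) = (-19.70, 10.50). Then |DA| = |A − D| = 22.32.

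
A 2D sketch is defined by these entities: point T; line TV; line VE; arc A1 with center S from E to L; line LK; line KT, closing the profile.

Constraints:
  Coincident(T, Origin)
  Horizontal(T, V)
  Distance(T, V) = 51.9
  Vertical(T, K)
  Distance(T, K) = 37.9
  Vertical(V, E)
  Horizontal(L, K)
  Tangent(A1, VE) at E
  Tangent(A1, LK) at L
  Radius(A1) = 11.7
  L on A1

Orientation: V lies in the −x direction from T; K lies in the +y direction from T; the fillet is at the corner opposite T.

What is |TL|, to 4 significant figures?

55.25

T is at the origin; T and V share the same y with |TV| = 51.9 and V on the −x side, so V = (-51.90, 0.000). T and K share the same x with |TK| = 37.9 and K on the +y side, so K = (0.000, 37.90). The virtual corner opposite T is at (-51.90, 37.90). Tangency of A1 to VE means the radius SE is perpendicular to VE and since A1 is tangent to LK there, SL ⟂ LK, with radius 11.7, so the center S sits 11.7 in from both sides at S = (-40.20, 26.20). That places the tangent points at E = (-51.90, 26.20) on VE and L = (-40.20, 37.90) on LK. Then |TL| = |L − T| = 55.25.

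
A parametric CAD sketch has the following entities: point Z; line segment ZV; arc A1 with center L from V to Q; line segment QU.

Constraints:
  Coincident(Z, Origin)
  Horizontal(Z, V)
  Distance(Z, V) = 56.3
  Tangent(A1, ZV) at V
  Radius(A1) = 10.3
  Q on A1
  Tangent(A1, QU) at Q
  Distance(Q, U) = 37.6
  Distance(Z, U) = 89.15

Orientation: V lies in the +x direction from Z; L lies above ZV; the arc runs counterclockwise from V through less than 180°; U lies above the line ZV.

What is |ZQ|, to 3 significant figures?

66.4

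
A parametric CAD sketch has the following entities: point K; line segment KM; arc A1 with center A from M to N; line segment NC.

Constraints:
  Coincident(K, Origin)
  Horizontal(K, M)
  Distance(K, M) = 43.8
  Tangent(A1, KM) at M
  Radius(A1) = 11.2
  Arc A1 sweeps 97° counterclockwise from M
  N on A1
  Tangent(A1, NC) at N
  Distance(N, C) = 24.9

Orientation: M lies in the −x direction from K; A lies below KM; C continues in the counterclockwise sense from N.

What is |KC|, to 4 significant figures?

63.89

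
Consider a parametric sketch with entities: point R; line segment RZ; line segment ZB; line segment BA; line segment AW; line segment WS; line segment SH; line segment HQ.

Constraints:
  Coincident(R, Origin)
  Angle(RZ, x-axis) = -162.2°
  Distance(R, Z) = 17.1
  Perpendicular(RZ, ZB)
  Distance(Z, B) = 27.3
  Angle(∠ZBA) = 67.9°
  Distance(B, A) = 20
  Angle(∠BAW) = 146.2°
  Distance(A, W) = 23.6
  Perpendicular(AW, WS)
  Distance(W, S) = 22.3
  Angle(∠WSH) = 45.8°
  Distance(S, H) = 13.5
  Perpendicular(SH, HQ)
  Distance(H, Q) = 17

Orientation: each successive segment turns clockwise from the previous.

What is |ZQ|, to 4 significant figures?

32.46

R is at the origin; RZ runs at -162.2° with length 17.1, so Z = (-16.28, -5.227). RZ ⟂ ZB, so ZB runs at 107.8°; with |ZB| = 27.3, B = (-24.63, 20.77). ∠ZBA = 67.9° gives BA at -4.300° from the x-axis; with |BA| = 20.0, A = (-4.683, 19.27). ∠BAW = 146.2° gives AW at -38.10° from the x-axis; with |AW| = 23.6, W = (13.89, 4.704). AW is perpendicular to WS, so WS runs at -128.1°; with |WS| = 22.3, S = (0.1286, -12.84). ∠WSH = 45.8° gives SH at 97.70° from the x-axis; with |SH| = 13.5, H = (-1.680, 0.5337). SH ⟂ HQ, so HQ runs at 7.700°; with |HQ| = 17.0, Q = (15.17, 2.812). Then |ZQ| = |Q − Z| = 32.46.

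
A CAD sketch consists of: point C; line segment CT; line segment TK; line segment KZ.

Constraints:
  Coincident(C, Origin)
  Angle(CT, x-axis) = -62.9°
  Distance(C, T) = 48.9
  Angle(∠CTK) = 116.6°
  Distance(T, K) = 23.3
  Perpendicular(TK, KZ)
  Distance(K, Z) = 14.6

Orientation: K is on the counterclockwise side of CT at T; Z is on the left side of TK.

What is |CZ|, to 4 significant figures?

53.77

C is at the origin; CT runs at -62.9° with length 48.9, so T = 48.9·(cos -62.9°, sin -62.9°) = (22.28, -43.53). ∠CTK = 116.6°, so TK runs at -62.9° + (180° − 116.6°) = 0.5000° from the x-axis; with |TK| = 23.3, K = T + 23.3·(cos 0.5000°, sin 0.5000°) = (45.58, -43.33). TK ⟂ KZ; with |KZ| = 14.6 on the left of TK, Z = K + 14.6·(-0.008727, 1.000) = (45.45, -28.73). Then |CZ| = |Z − C| = 53.77.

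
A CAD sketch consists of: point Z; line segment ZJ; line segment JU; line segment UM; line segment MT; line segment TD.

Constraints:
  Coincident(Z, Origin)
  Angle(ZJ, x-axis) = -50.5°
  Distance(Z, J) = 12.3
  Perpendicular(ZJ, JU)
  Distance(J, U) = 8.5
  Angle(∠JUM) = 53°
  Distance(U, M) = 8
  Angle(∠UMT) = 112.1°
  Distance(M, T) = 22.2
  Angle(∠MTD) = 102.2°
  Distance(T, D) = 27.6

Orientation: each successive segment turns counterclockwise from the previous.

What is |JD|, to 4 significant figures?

31.53

Z is at the origin; ZJ runs at -50.5° with length 12.3, so J = (7.824, -9.491). The perpendicularity gives JU at right angles to ZJ, so JU runs at 39.50°; with |JU| = 8.5, U = (14.38, -4.084). ∠JUM = 53.0° gives UM at 166.5° from the x-axis; with |UM| = 8.0, M = (6.604, -2.217). ∠UMT = 112.1° gives MT at -125.6° from the x-axis; with |MT| = 22.2, T = (-6.320, -20.27). ∠MTD = 102.2° gives TD at -47.80° from the x-axis; with |TD| = 27.6, D = (12.22, -40.71). Then |JD| = |D − J| = 31.53.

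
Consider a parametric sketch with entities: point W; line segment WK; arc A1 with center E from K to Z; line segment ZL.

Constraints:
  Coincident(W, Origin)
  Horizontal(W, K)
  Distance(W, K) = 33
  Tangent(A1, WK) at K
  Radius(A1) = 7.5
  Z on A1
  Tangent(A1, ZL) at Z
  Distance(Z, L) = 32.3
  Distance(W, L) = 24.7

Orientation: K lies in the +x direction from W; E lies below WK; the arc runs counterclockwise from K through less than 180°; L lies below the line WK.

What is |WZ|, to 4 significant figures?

27.91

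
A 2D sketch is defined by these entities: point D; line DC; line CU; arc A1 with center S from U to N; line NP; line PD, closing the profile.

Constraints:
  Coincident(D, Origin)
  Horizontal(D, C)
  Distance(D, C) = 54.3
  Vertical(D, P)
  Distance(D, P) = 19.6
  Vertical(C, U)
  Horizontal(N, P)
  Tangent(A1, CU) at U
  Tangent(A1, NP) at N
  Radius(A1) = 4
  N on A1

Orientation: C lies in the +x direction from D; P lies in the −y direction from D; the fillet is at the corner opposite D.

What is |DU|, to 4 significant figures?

56.50

D is at the origin; DC is horizontal with |DC| = 54.3 and C on the +x side, so C = (54.30, 0.000). D and P share the same x with |DP| = 19.6 and P on the −y side, so P = (0.000, -19.60). The virtual corner opposite D is at (54.30, -19.60). The tangent condition forces SU to be normal to CU and A1 meets NP tangentially, so SN is at right angles to NP, with radius 4.0, so the center S sits 4.0 in from both sides at S = (50.30, -15.60). That places the tangent points at U = (54.30, -15.60) on CU and N = (50.30, -19.60) on NP. Then |DU| = |U − D| = 56.50.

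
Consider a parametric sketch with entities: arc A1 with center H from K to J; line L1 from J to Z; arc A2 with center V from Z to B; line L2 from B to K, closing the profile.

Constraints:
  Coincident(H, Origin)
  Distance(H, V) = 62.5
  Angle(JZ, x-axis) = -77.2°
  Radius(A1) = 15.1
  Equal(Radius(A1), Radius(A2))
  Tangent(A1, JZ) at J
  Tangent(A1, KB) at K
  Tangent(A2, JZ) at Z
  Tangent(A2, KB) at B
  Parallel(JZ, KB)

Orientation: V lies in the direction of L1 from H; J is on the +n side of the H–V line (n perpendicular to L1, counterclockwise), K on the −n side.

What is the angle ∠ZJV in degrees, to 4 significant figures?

13.58°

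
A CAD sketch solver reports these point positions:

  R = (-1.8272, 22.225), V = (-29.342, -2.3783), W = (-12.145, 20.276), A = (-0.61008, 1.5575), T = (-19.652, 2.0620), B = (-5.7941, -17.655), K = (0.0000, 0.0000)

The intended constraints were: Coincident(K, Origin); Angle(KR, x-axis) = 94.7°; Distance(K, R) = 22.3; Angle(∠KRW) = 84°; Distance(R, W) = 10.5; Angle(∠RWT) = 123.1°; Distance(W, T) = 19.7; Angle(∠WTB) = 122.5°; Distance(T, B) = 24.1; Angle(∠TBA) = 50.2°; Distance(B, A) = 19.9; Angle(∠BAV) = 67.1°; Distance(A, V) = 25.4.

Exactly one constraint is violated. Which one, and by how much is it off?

Distance(A, V) = 25.4 — off by 3.60.

K = (0.00, 0.00) ✓; KR at 94.70° ✓; |KR| = 22.30 ✓; ∠KRW = 84.00° ✓; |RW| = 10.50 ✓; ∠RWT = 123.1° ✓; |WT| = 19.70 ✓; ∠WTB = 122.5° ✓; |TB| = 24.10 ✓; ∠TBA = 50.20° ✓; |BA| = 19.90 ✓; ∠BAV = 67.10° ✓; |AV| = 29.00 ✗.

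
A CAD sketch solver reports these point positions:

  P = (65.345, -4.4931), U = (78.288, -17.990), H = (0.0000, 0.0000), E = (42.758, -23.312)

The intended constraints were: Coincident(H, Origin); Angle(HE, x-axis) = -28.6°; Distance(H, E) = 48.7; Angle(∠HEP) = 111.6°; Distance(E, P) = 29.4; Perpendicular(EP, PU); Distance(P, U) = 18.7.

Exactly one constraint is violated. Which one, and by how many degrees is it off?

Perpendicular(EP, PU) — off by 4.00°.

H = (0.00, 0.00) ✓; HE at -28.60° ✓; |HE| = 48.70 ✓; ∠HEP = 111.6° ✓; |EP| = 29.40 ✓; ∠(EP, PU) = 86.00° ✗; |PU| = 18.70 ✓.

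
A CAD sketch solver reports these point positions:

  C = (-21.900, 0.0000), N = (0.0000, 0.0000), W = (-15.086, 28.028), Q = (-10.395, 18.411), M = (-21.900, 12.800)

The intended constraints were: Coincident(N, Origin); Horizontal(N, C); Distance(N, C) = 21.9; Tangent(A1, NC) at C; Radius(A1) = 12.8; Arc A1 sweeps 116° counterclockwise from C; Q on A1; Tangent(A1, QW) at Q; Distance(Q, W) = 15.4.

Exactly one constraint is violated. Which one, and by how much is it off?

Distance(Q, W) = 15.4 — off by 4.70.

N = (0.00, 0.00) ✓; N.y = 0.00, C.y = 0.00 ✓; |NC| = 21.90 ✓; ∠(MC, CN) = 90.00° ✓; |MC| = 12.80 ✓; bearing(M→Q) − bearing(M→C) = 116.0° ✓; |MQ| = 12.80 ✓; ∠(MQ, QW) = 90.00° ✓; |QW| = 10.70 ✗.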